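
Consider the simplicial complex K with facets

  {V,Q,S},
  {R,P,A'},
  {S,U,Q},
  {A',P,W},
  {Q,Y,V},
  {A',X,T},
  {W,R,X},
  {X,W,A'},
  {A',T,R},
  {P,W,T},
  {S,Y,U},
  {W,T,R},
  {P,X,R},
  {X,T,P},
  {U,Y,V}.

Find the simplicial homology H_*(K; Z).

We work with the vertex ordering P < Q < R < S < T < U < V < W < X < Y < A'. The simplices of K, each written with vertices in increasing order, are:

  0-simplices (11): [P], [Q], [R], [S], [T], [U], [V], [W], [X], [Y], [A']
  1-simplices (25): (25 of them)
  2-simplices (15): [P,R,X], [P,R,A'], [P,T,W], [P,T,X], [P,W,A'], [Q,S,U], [Q,S,V], [Q,V,Y], [R,T,W], [R,T,A'], [R,W,X], [S,U,Y], [T,X,A'], [U,V,Y], [W,X,A']

giving chain groups C_0 ≅ Z^11, C_1 ≅ Z^25, C_2 ≅ Z^15.

The boundary map ∂_1: C_1 → C_0 is given by ∂[p,q] = [q] − [p].
As a 11×25 matrix over Z this has rank 9, with invariant factors (1,1,1,1,1,1,1,1,1).

∂_2: C_2 → C_1 acts by ∂[p,q,r] = [q,r] − [p,r] + [p,q]. For instance
  ∂[P,R,X] = [R,X] − [P,X] + [P,R],
  ∂[P,T,X] = [T,X] − [P,X] + [P,T].
The 25×15 boundary matrix has rank 15 and Smith normal form diag(1,1,1,1,1,1,1,1,1,1,1,1,1,1,2).

Now H_k = ker ∂_k / im ∂_{k+1}, so:

  H_0: rank C_0 − rank ∂_1 = 11 − 9 = 2, and the invariant factors of ∂_1 are all 1, so H_0 = Z^2.
  H_1: rank ker ∂_1 − rank ∂_2 = (25 − 9) − 15 = 1, and ∂_2 has invariant factor 2 > 1, so H_1 = Z ⊕ Z/2Z.
  H_2: rank ker ∂_2 − rank ∂_3 = (15 − 15) − 0 = 0, and there is no ∂_3, so H_2 = 0.

As a check, the Euler characteristic is 11 − 25 + 15 = 1, which agrees with 2 − 1 + 0 = 1.

H_0 ≅ Z^2,  H_1 ≅ Z ⊕ Z/2Z,  H_2 = 0.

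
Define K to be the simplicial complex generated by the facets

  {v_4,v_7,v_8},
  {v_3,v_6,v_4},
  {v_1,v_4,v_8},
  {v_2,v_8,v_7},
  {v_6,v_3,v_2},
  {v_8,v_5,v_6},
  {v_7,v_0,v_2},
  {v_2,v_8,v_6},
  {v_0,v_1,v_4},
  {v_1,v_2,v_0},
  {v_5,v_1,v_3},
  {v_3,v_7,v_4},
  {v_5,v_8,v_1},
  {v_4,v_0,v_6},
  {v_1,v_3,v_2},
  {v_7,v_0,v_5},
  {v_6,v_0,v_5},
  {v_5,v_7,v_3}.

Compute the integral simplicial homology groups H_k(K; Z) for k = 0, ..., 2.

K has 9 vertices, 27 edges, 18 triangles.
rank ∂_0 = 0, rank ∂_1 = 8 ⇒ b_0 = 9 − 0 − 8 = 1; all invariant factors of ∂_1 are 1 so no torsion. So H_0 = Z.
rank ∂_1 = 8, rank ∂_2 = 17 ⇒ b_1 = 27 − 8 − 17 = 2; all invariant factors of ∂_2 are 1 so no torsion. So H_1 = Z^2.
rank ∂_2 = 17, rank ∂_3 = 0 ⇒ b_2 = 18 − 17 − 0 = 1. So H_2 = Z.

H_0 ≅ Z,  H_1 ≅ Z^2,  H_2 ≅ Z.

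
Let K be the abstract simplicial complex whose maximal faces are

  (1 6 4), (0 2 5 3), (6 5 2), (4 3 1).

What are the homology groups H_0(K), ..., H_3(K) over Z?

H_0 ≅ Z,  H_1 ≅ Z,  H_2 = 0,  H_3 = 0.

K has 7 vertices, 13 edges, 7 triangles, 1 3-simplex.
rank ∂_0 = 0, rank ∂_1 = 6 ⇒ b_0 = 7 − 0 − 6 = 1; all invariant factors of ∂_1 are 1 so no torsion. So H_0 ≅ Z.
rank ∂_1 = 6, rank ∂_2 = 6 ⇒ b_1 = 13 − 6 − 6 = 1; all invariant factors of ∂_2 are 1 so no torsion. So H_1 ≅ Z.
rank ∂_2 = 6, rank ∂_3 = 1 ⇒ b_2 = 7 − 6 − 1 = 0; all invariant factors of ∂_3 are 1 so no torsion. So H_2 ≅ 0.
rank ∂_3 = 1, rank ∂_4 = 0 ⇒ b_3 = 1 − 1 − 0 = 0. So H_3 ≅ 0.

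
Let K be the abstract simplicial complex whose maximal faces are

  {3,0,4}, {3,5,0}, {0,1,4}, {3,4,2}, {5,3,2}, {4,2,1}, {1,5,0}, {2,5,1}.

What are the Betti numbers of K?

b_0 = 1, b_1 = 0, b_2 = 1.

We work with the vertex ordering 0 < 1 < 2 < 3 < 4 < 5. The simplices of K, each written with vertices in increasing order, are:

  0-simplices (6): [0], [1], [2], [3], [4], [5]
  1-simplices (12): [0,1], [0,3], [0,4], [0,5], [1,2], [1,4], [1,5], [2,3], [2,4], [2,5], [3,4], [3,5]
  2-simplices (8): [0,1,4], [0,1,5], [0,3,4], [0,3,5], [1,2,4], [1,2,5], [2,3,4], [2,3,5]

Hence C_0 ≅ Z^6, C_1 ≅ Z^12, C_2 ≅ Z^8.

Boundary ∂_1: C_1 → C_0 sends each edge [p,q] (with p < q) to q − p.
The 6×12 boundary matrix has rank 5 and Smith normal form diag(1,1,1,1,1).

Boundary ∂_2: C_2 → C_1 acts by ∂[p,q,r] = [q,r] − [p,r] + [p,q]. For instance
  ∂[0,3,4] = [3,4] − [0,4] + [0,3],
  ∂[2,3,5] = [3,5] − [2,5] + [2,3].
As a 12×8 matrix over Z this has rank 7, with invariant factors (1,1,1,1,1,1,1).

Computing H_k = (kernel of ∂_k) / (image of ∂_{k+1}):

  H_0: rank C_0 − rank ∂_1 = 6 − 5 = 1, and the invariant factors of ∂_1 are all 1, so H_0 ≅ Z.
  H_1: rank ker ∂_1 − rank ∂_2 = (12 − 5) − 7 = 0, and the invariant factors of ∂_2 are all 1, so H_1 ≅ 0.
  H_2: rank ker ∂_2 − rank ∂_3 = (8 − 7) − 0 = 1, and there is no ∂_3, so H_2 ≅ Z.

(K is a triangulation of the 2-sphere S^2.)

Hence the Betti numbers are b_0 = 1, b_1 = 0, b_2 = 1.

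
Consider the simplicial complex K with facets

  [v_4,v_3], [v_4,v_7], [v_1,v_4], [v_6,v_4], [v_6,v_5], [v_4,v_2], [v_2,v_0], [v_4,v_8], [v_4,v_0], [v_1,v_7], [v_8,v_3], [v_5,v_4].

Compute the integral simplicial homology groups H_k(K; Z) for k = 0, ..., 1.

We work with the vertex ordering v_0 < v_1 < v_2 < v_3 < v_4 < v_5 < v_6 < v_7 < v_8. The simplices of K, each written with vertices in increasing order, are:

  0-simplices (9): [v_0], [v_1], [v_2], [v_3], [v_4], [v_5], [v_6], [v_7], [v_8]
  1-simplices (12): [v_0,v_2], [v_0,v_4], [v_1,v_4], [v_1,v_7], [v_2,v_4], [v_3,v_4], [v_3,v_8], [v_4,v_5], [v_4,v_6], [v_4,v_7], [v_4,v_8], [v_5,v_6]

so the chain groups are C_0 ≅ Z^9, C_1 ≅ Z^12.

∂_1: C_1 → C_0 is given by ∂[p,q] = [q] − [p].
As a 9×12 matrix over Z this has rank 8, with invariant factors (1,1,1,1,1,1,1,1).

Now H_k = ker ∂_k / im ∂_{k+1}, so:

  H_0: rank C_0 − rank ∂_1 = 9 − 8 = 1, and the invariant factors of ∂_1 are all 1, so H_0 = Z.
  H_1: rank ker ∂_1 − rank ∂_2 = (12 − 8) − 0 = 4, and there is no ∂_2, so H_1 = Z^4.

H_0 = Z,  H_1 = Z^4.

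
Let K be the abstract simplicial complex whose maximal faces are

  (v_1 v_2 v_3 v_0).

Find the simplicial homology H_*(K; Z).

Take the total order v_0 < v_1 < v_2 < v_3 on the vertex set. Then K (dimension 3) consists of the simplices:

  0-simplices (4): [v_0], [v_1], [v_2], [v_3]
  1-simplices (6): [v_0,v_1], [v_0,v_2], [v_0,v_3], [v_1,v_2], [v_1,v_3], [v_2,v_3]
  2-simplices (4): [v_0,v_1,v_2], [v_0,v_1,v_3], [v_0,v_2,v_3], [v_1,v_2,v_3]
  3-simplices (1): [v_0,v_1,v_2,v_3]

Hence C_0 ≅ Z^4, C_1 ≅ Z^6, C_2 ≅ Z^4, C_3 ≅ Z^1.

∂_1: C_1 → C_0 sends each edge [p,q] (with p < q) to q − p. For instance
  ∂[v_1,v_3] = [v_3] − [v_1].
As a 4×6 matrix over Z this has rank 3, with invariant factors (1,1,1).

∂_2: C_2 → C_1 sends each 2-simplex [p,q,r] to [q,r] − [p,r] + [p,q]. For instance
  ∂[v_0,v_2,v_3] = [v_2,v_3] − [v_0,v_3] + [v_0,v_2],
  ∂[v_0,v_1,v_2] = [v_1,v_2] − [v_0,v_2] + [v_0,v_1].
The resulting 6×4 matrix has rank 3, and its Smith normal form has invariant factors (1,1,1).

The boundary map ∂_3: C_3 → C_2 sends each 3-simplex σ to the alternating sum Σ_i (−1)^i (σ with its i-th vertex removed). For instance
  ∂[v_0,v_1,v_2,v_3] = [v_1,v_2,v_3] − [v_0,v_2,v_3] + [v_0,v_1,v_3] − [v_0,v_1,v_2].
The 4×1 boundary matrix has rank 1 and Smith normal form diag(1).

From H_k ≅ ker(∂_k) / im(∂_{k+1}) we obtain:

  H_0: rank C_0 − rank ∂_1 = 4 − 3 = 1, and the invariant factors of ∂_1 are all 1, so H_0 = Z.
  H_1: rank ker ∂_1 − rank ∂_2 = (6 − 3) − 3 = 0, and the invariant factors of ∂_2 are all 1, so H_1 = 0.
  H_2: rank ker ∂_2 − rank ∂_3 = (4 − 3) − 1 = 0, and the invariant factors of ∂_3 are all 1, so H_2 = 0.
  H_3: rank ker ∂_3 − rank ∂_4 = (1 − 1) − 0 = 0, and there is no ∂_4, so H_3 = 0.

H_0 ≅ Z,  H_1 = 0,  H_2 = 0,  H_3 = 0.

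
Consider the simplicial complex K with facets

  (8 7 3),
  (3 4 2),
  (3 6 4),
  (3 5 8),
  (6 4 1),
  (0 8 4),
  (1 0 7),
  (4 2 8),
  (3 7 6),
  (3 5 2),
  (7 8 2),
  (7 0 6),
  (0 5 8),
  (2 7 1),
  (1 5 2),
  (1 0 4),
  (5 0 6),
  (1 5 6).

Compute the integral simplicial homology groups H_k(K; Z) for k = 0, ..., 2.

H_0 = Z,  H_1 = Z × Z/2,  H_2 = 0.

We work with the vertex ordering 0 < 1 < 2 < 3 < 4 < 5 < 6 < 7 < 8. The simplices of K, each written with vertices in increasing order, are:

  0-simplices (9): [0], [1], [2], [3], [4], [5], [6], [7], [8]
  1-simplices (27): (27 of them)
  2-simplices (18): [0,1,4], [0,1,7], [0,4,8], [0,5,6], [0,5,8], [0,6,7], [1,2,5], [1,2,7], [1,4,6], [1,5,6], [2,3,4], [2,3,5], [2,4,8], [2,7,8], [3,4,6], [3,5,8], [3,6,7], [3,7,8]

giving chain groups C_0 ≅ Z^9, C_1 ≅ Z^27, C_2 ≅ Z^18.

Boundary ∂_1: C_1 → C_0 maps an edge to its endpoints' difference, ∂[p,q] = q − p.
The resulting 9×27 matrix has rank 8, and its Smith normal form has invariant factors (1,1,1,1,1,1,1,1).

Boundary ∂_2: C_2 → C_1 acts by ∂[p,q,r] = [q,r] − [p,r] + [p,q]. For instance
  ∂[0,6,7] = [6,7] − [0,7] + [0,6],
  ∂[3,6,7] = [6,7] − [3,7] + [3,6].
The 27×18 boundary matrix has rank 18 and Smith normal form diag(1,1,1,1,1,1,1,1,1,1,1,1,1,1,1,1,1,2).

Now H_k = ker ∂_k / im ∂_{k+1}, so:

  H_0: rank C_0 − rank ∂_1 = 9 − 8 = 1, and the invariant factors of ∂_1 are all 1, so H_0 ≅ Z.
  H_1: rank ker ∂_1 − rank ∂_2 = (27 − 8) − 18 = 1, and ∂_2 has invariant factor 2 > 1, so H_1 ≅ Z × Z/2.
  H_2: rank ker ∂_2 − rank ∂_3 = (18 − 18) − 0 = 0, and there is no ∂_3, so H_2 ≅ 0.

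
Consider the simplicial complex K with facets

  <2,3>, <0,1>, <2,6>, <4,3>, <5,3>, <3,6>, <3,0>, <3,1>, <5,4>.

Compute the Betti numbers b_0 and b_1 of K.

Take the total order 0 < 1 < 2 < 3 < 4 < 5 < 6 on the vertex set. Then K (dimension 1) consists of the simplices:

  0-simplices (7): [0], [1], [2], [3], [4], [5], [6]
  1-simplices (9): [0,1], [0,3], [1,3], [2,3], [2,6], [3,4], [3,5], [3,6], [4,5]

Hence C_0 ≅ Z^7, C_1 ≅ Z^9.

∂_1: C_1 → C_0 sends each edge [p,q] (with p < q) to q − p.
This gives a 7×9 integer matrix of rank 6; reducing to Smith normal form yields diagonal entries (1,1,1,1,1,1).

Reading off H_k = ker ∂_k / im ∂_{k+1}:

  H_0: rank C_0 − rank ∂_1 = 7 − 6 = 1, and the invariant factors of ∂_1 are all 1, so H_0 = Z.
  H_1: rank ker ∂_1 − rank ∂_2 = (9 − 6) − 0 = 3, and there is no ∂_2, so H_1 = Z^3.

As a check, the Euler characteristic is 7 − 9 = -2, which agrees with 1 − 3 = -2.
(K is a triangulation of a wedge of 3 circles.)

Hence the Betti numbers are b_0 = 1, b_1 = 3.

b_0 = 1, b_1 = 3.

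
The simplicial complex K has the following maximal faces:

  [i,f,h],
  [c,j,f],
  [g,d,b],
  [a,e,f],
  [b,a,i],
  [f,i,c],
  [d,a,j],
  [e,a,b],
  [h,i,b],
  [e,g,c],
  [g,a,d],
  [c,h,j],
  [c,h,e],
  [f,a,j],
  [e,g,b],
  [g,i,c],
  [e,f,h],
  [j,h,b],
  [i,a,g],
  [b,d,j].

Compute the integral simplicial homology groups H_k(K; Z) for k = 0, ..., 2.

Fix the vertex order a < b < c < d < e < f < g < h < i < j and write every simplex with vertices in increasing order. Then dim K = 2 and the simplices of K are:

  0-simplices (10): a, b, c, d, e, f, g, h, i, j
  1-simplices (30): ab, ad, ae, af, ag, ai, aj, bd, be, bg, bh, bi, bj, ce, cf, cg, ch, ci, cj, dg, dj, ef, eg, eh, fh, fi, fj, gi, hi, hj
  2-simplices (20): abe, abi, adg, adj, aef, afj, agi, bdg, bdj, beg, bhi, bhj, ceg, ceh, cfi, cfj, cgi, chj, efh, fhi

Hence C_0 ≅ Z^10, C_1 ≅ Z^30, C_2 ≅ Z^20.

∂_1: C_1 → C_0 is given by ∂[p,q] = [q] − [p]. For instance
  ∂ad = d − a.
The resulting 10×30 matrix has rank 9, and its Smith normal form has invariant factors (1,1,1,1,1,1,1,1,1).

Boundary ∂_2: C_2 → C_1 acts by ∂[p,q,r] = [q,r] − [p,r] + [p,q]. For instance
  ∂ceh = eh − ch + ce,
  ∂cfi = fi − ci + cf.
As a 30×20 matrix over Z this has rank 20, with invariant factors (1,1,1,1,1,1,1,1,1,1,1,1,1,1,1,1,1,1,1,2).

From H_k ≅ ker(∂_k) / im(∂_{k+1}) we obtain:

  H_0: rank C_0 − rank ∂_1 = 10 − 9 = 1, and the invariant factors of ∂_1 are all 1, so H_0 ≅ Z.
  H_1: rank ker ∂_1 − rank ∂_2 = (30 − 9) − 20 = 1, and ∂_2 has invariant factor 2 > 1, so H_1 ≅ Z ⊕ Z/2.
  H_2: rank ker ∂_2 − rank ∂_3 = (20 − 20) − 0 = 0, and there is no ∂_3, so H_2 ≅ 0.

H_0 = Z,  H_1 = Z ⊕ Z/2,  H_2 = 0.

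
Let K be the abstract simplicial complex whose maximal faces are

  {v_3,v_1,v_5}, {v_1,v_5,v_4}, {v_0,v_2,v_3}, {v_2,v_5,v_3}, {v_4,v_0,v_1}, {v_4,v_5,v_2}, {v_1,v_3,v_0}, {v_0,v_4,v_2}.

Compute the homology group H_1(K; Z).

H_1 ≅ 0.

Take the total order v_0 < v_1 < v_2 < v_3 < v_4 < v_5 on the vertex set. Then K (dimension 2) consists of the simplices:

  0-simplices (6): [v_0], [v_1], [v_2], [v_3], [v_4], [v_5]
  1-simplices (12): [v_0,v_1], [v_0,v_2], [v_0,v_3], [v_0,v_4], [v_1,v_3], [v_1,v_4], [v_1,v_5], [v_2,v_3], [v_2,v_4], [v_2,v_5], [v_3,v_5], [v_4,v_5]
  2-simplices (8): [v_0,v_1,v_3], [v_0,v_1,v_4], [v_0,v_2,v_3], [v_0,v_2,v_4], [v_1,v_3,v_5], [v_1,v_4,v_5], [v_2,v_3,v_5], [v_2,v_4,v_5]

giving chain groups C_0 ≅ Z^6, C_1 ≅ Z^12, C_2 ≅ Z^8.

∂_1: C_1 → C_0 maps an edge to its endpoints' difference, ∂[p,q] = q − p. For instance
  ∂[v_2,v_5] = [v_5] − [v_2].
The 6×12 boundary matrix has rank 5 and Smith normal form diag(1,1,1,1,1).

∂_2: C_2 → C_1 maps a triangle to the signed sum of its edges. For instance
  ∂[v_0,v_2,v_4] = [v_2,v_4] − [v_0,v_4] + [v_0,v_2],
  ∂[v_1,v_4,v_5] = [v_4,v_5] − [v_1,v_5] + [v_1,v_4].
The 12×8 boundary matrix has rank 7 and Smith normal form diag(1,1,1,1,1,1,1).

From H_k ≅ ker(∂_k) / im(∂_{k+1}) we obtain:

  H_1: rank ker ∂_1 − rank ∂_2 = (12 − 5) − 7 = 0, and the invariant factors of ∂_2 are all 1, so H_1 = 0.

(K is a triangulation of the 2-sphere S^2.)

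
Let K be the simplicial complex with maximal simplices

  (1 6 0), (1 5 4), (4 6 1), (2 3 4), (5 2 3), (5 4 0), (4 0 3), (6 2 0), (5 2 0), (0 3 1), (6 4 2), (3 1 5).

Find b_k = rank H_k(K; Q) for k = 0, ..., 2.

Take the total order 0 < 1 < 2 < 3 < 4 < 5 < 6 on the vertex set. Then K (dimension 2) consists of the simplices:

  0-simplices (7): [0], [1], [2], [3], [4], [5], [6]
  1-simplices (18): [0,1], [0,2], [0,3], [0,4], [0,5], [0,6], [1,3], [1,4], [1,5], [1,6], [2,3], [2,4], [2,5], [2,6], [3,4], [3,5], [4,5], [4,6]
  2-simplices (12): [0,1,3], [0,1,6], [0,2,5], [0,2,6], [0,3,4], [0,4,5], [1,3,5], [1,4,5], [1,4,6], [2,3,4], [2,3,5], [2,4,6]

giving chain groups C_0 ≅ Z^7, C_1 ≅ Z^18, C_2 ≅ Z^12.

The boundary map ∂_1: C_1 → C_0 sends each edge [p,q] (with p < q) to q − p.
As a 7×18 matrix over Z this has rank 6, with invariant factors (1,1,1,1,1,1).

The boundary map ∂_2: C_2 → C_1 acts by ∂[p,q,r] = [q,r] − [p,r] + [p,q]. For instance
  ∂[0,3,4] = [3,4] − [0,4] + [0,3],
  ∂[2,4,6] = [4,6] − [2,6] + [2,4].
The resulting 18×12 matrix has rank 12, and its Smith normal form has invariant factors (1,1,1,1,1,1,1,1,1,1,1,2).

From H_k ≅ ker(∂_k) / im(∂_{k+1}) we obtain:

  H_0: rank C_0 − rank ∂_1 = 7 − 6 = 1, and the invariant factors of ∂_1 are all 1, so H_0 ≅ Z.
  H_1: rank ker ∂_1 − rank ∂_2 = (18 − 6) − 12 = 0, and ∂_2 has invariant factor 2 > 1, so H_1 ≅ Z/2.
  H_2: rank ker ∂_2 − rank ∂_3 = (12 − 12) − 0 = 0, and there is no ∂_3, so H_2 ≅ 0.

(K is a triangulation of the real projective plane RP^2.)

Hence the Betti numbers are b_0 = 1, b_1 = 0, b_2 = 0.

b_0 = 1, b_1 = 0, b_2 = 0.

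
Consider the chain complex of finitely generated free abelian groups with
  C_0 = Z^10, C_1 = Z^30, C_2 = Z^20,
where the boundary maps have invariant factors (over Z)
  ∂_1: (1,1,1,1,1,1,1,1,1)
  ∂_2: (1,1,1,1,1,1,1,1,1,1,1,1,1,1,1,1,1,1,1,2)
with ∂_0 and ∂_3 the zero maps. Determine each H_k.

H_0 = Z,  H_1 = Z ⊕ Z/2Z,  H_2 = 0.

H_0: b_0 = 10 − 0 − 9 = 1; torsion from ∂_1 factors > 1: none. So H_0 = Z.
H_1: b_1 = 30 − 9 − 20 = 1; torsion from ∂_2 factors > 1: [2]. So H_1 = Z ⊕ Z/2Z.
H_2: b_2 = 20 − 20 − 0 = 0; torsion from ∂_3 factors > 1: none. So H_2 = 0.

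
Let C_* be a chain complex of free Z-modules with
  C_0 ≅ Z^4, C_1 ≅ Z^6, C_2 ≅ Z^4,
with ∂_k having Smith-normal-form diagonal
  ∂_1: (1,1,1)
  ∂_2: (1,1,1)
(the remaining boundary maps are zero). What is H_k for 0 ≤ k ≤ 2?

H_0: b_0 = 4 − 0 − 3 = 1; torsion from ∂_1 factors > 1: none. So H_0 = Z.
H_1: b_1 = 6 − 3 − 3 = 0; torsion from ∂_2 factors > 1: none. So H_1 = 0.
H_2: b_2 = 4 − 3 − 0 = 1; torsion from ∂_3 factors > 1: none. So H_2 = Z.

H_0 = Z,  H_1 = 0,  H_2 = Z.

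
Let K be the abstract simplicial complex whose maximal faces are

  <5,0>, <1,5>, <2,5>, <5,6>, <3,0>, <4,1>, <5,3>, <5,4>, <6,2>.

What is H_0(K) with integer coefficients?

H_0 ≅ Z.

We work with the vertex ordering 0 < 1 < 2 < 3 < 4 < 5 < 6. The simplices of K, each written with vertices in increasing order, are:

  0-simplices (7): [0], [1], [2], [3], [4], [5], [6]
  1-simplices (9): [0,3], [0,5], [1,4], [1,5], [2,5], [2,6], [3,5], [4,5], [5,6]

Hence C_0 ≅ Z^7, C_1 ≅ Z^9.

Boundary ∂_1: C_1 → C_0 is given by ∂[p,q] = [q] − [p]. For instance
  ∂[2,5] = [5] − [2].
The resulting 7×9 matrix has rank 6, and its Smith normal form has invariant factors (1,1,1,1,1,1).

From H_k ≅ ker(∂_k) / im(∂_{k+1}) we obtain:

  H_0: rank C_0 − rank ∂_1 = 7 − 6 = 1, and the invariant factors of ∂_1 are all 1, so H_0 ≅ Z.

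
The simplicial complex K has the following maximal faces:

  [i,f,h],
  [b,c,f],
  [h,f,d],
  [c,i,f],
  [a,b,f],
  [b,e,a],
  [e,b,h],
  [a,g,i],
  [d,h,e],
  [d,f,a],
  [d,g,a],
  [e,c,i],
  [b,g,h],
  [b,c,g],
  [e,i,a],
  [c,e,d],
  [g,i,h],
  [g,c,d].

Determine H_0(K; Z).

H_0 ≅ Z.

Fix the vertex order a < b < c < d < e < f < g < h < i and write every simplex with vertices in increasing order. Then dim K = 2 and the simplices of K are:

  0-simplices (9): a, b, c, d, e, f, g, h, i
  1-simplices (27): ab, ad, ae, af, ag, ai, bc, be, bf, bg, bh, cd, ce, cf, cg, ci, de, df, dg, dh, eh, ei, fh, fi, gh, gi, hi
  2-simplices (18): abe, abf, adf, adg, aei, agi, bcf, bcg, beh, bgh, cde, cdg, cei, cfi, deh, dfh, fhi, ghi

giving chain groups C_0 ≅ Z^9, C_1 ≅ Z^27, C_2 ≅ Z^18.

Boundary ∂_1: C_1 → C_0 sends each edge [p,q] (with p < q) to q − p. For instance
  ∂bc = c − b.
As a 9×27 matrix over Z this has rank 8, with invariant factors (1,1,1,1,1,1,1,1).

Boundary ∂_2: C_2 → C_1 acts by ∂[p,q,r] = [q,r] − [p,r] + [p,q]. For instance
  ∂abe = be − ae + ab,
  ∂bgh = gh − bh + bg.
The 27×18 boundary matrix has rank 17 and Smith normal form diag(1,1,1,1,1,1,1,1,1,1,1,1,1,1,1,1,1).

Reading off H_k = ker ∂_k / im ∂_{k+1}:

  H_0: rank C_0 − rank ∂_1 = 9 − 8 = 1, and the invariant factors of ∂_1 are all 1, so H_0 ≅ Z.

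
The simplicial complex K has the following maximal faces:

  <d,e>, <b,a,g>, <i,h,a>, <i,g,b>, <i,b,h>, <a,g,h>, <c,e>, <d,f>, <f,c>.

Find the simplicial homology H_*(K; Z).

Fix the vertex order a < b < c < d < e < f < g < h < i and write every simplex with vertices in increasing order. Then dim K = 2 and the simplices of K are:

  0-simplices (9): a, b, c, d, e, f, g, h, i
  1-simplices (14): ab, ag, ah, ai, bg, bh, bi, ce, cf, de, df, gh, gi, hi
  2-simplices (5): abg, agh, ahi, bgi, bhi

Hence C_0 ≅ Z^9, C_1 ≅ Z^14, C_2 ≅ Z^5.

∂_1: C_1 → C_0 maps an edge to its endpoints' difference, ∂[p,q] = q − p. For instance
  ∂bi = i − b.
The resulting 9×14 matrix has rank 7, and its Smith normal form has invariant factors (1,1,1,1,1,1,1).

The boundary map ∂_2: C_2 → C_1 maps a triangle to the signed sum of its edges. For instance
  ∂bgi = gi − bi + bg,
  ∂abg = bg − ag + ab.
As a 14×5 matrix over Z this has rank 5, with invariant factors (1,1,1,1,1).

Now H_k = ker ∂_k / im ∂_{k+1}, so:

  H_0: rank C_0 − rank ∂_1 = 9 − 7 = 2, and the invariant factors of ∂_1 are all 1, so H_0 ≅ Z^2.
  H_1: rank ker ∂_1 − rank ∂_2 = (14 − 7) − 5 = 2, and the invariant factors of ∂_2 are all 1, so H_1 ≅ Z^2.
  H_2: rank ker ∂_2 − rank ∂_3 = (5 − 5) − 0 = 0, and there is no ∂_3, so H_2 ≅ 0.

As a check, the Euler characteristic is 9 − 14 + 5 = 0, which agrees with 2 − 2 + 0 = 0.

H_0 = Z^2,  H_1 = Z^2,  H_2 = 0.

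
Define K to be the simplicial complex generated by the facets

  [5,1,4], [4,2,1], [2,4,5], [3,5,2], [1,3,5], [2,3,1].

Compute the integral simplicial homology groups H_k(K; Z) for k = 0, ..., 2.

H_0 = Z,  H_1 = 0,  H_2 = Z.

K has 5 vertices, 9 edges, 6 triangles.
rank ∂_0 = 0, rank ∂_1 = 4 ⇒ b_0 = 5 − 0 − 4 = 1; all invariant factors of ∂_1 are 1 so no torsion. So H_0 = Z.
rank ∂_1 = 4, rank ∂_2 = 5 ⇒ b_1 = 9 − 4 − 5 = 0; all invariant factors of ∂_2 are 1 so no torsion. So H_1 = 0.
rank ∂_2 = 5, rank ∂_3 = 0 ⇒ b_2 = 6 − 5 − 0 = 1. So H_2 = Z.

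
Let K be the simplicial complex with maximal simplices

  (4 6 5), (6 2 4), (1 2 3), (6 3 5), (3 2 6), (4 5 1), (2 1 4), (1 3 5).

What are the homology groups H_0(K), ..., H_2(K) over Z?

Fix the vertex order 1 < 2 < 3 < 4 < 5 < 6 and write every simplex with vertices in increasing order. Then dim K = 2 and the simplices of K are:

  0-simplices (6): [1], [2], [3], [4], [5], [6]
  1-simplices (12): [1,2], [1,3], [1,4], [1,5], [2,3], [2,4], [2,6], [3,5], [3,6], [4,5], [4,6], [5,6]
  2-simplices (8): [1,2,3], [1,2,4], [1,3,5], [1,4,5], [2,3,6], [2,4,6], [3,5,6], [4,5,6]

giving chain groups C_0 ≅ Z^6, C_1 ≅ Z^12, C_2 ≅ Z^8.

∂_1: C_1 → C_0 is given by ∂[p,q] = [q] − [p]. For instance
  ∂[1,5] = [5] − [1].
The 6×12 boundary matrix has rank 5 and Smith normal form diag(1,1,1,1,1).

The boundary map ∂_2: C_2 → C_1 maps a triangle to the signed sum of its edges. For instance
  ∂[1,4,5] = [4,5] − [1,5] + [1,4],
  ∂[1,3,5] = [3,5] − [1,5] + [1,3].
The 12×8 boundary matrix has rank 7 and Smith normal form diag(1,1,1,1,1,1,1).

Now H_k = ker ∂_k / im ∂_{k+1}, so:

  H_0: rank C_0 − rank ∂_1 = 6 − 5 = 1, and the invariant factors of ∂_1 are all 1, so H_0 = Z.
  H_1: rank ker ∂_1 − rank ∂_2 = (12 − 5) − 7 = 0, and the invariant factors of ∂_2 are all 1, so H_1 = 0.
  H_2: rank ker ∂_2 − rank ∂_3 = (8 − 7) − 0 = 1, and there is no ∂_3, so H_2 = Z.

H_0 = Z,  H_1 = 0,  H_2 = Z.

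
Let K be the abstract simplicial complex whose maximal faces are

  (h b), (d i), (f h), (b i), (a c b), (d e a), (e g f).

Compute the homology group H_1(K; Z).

Take the total order a < b < c < d < e < f < g < h < i on the vertex set. Then K (dimension 2) consists of the simplices:

  0-simplices (9): a, b, c, d, e, f, g, h, i
  1-simplices (13): ab, ac, ad, ae, bc, bh, bi, de, di, ef, eg, fg, fh
  2-simplices (3): abc, ade, efg

Hence C_0 ≅ Z^9, C_1 ≅ Z^13, C_2 ≅ Z^3.

∂_1: C_1 → C_0 is given by ∂[p,q] = [q] − [p].
This gives a 9×13 integer matrix of rank 8; reducing to Smith normal form yields diagonal entries (1,1,1,1,1,1,1,1).

∂_2: C_2 → C_1 sends each 2-simplex [p,q,r] to [q,r] − [p,r] + [p,q]. For instance
  ∂efg = fg − eg + ef,
  ∂abc = bc − ac + ab.
This gives a 13×3 integer matrix of rank 3; reducing to Smith normal form yields diagonal entries (1,1,1).

Reading off H_k = ker ∂_k / im ∂_{k+1}:

  H_1: rank ker ∂_1 − rank ∂_2 = (13 − 8) − 3 = 2, and the invariant factors of ∂_2 are all 1, so H_1 ≅ Z^2.

H_1 = Z^2.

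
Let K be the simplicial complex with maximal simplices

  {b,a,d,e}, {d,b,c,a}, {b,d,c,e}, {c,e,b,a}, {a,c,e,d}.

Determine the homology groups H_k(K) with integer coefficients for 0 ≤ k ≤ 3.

Order the vertices as a < b < c < d < e. Listing each simplex with vertices in this order, K has dimension 3 with simplices:

  0-simplices (5): a, b, c, d, e
  1-simplices (10): ab, ac, ad, ae, bc, bd, be, cd, ce, de
  2-simplices (10): abc, abd, abe, acd, ace, ade, bcd, bce, bde, cde
  3-simplices (5): abcd, abce, abde, acde, bcde

giving chain groups C_0 ≅ Z^5, C_1 ≅ Z^10, C_2 ≅ Z^10, C_3 ≅ Z^5.

∂_1: C_1 → C_0 sends each edge [p,q] (with p < q) to q − p. For instance
  ∂ad = d − a.
This gives a 5×10 integer matrix of rank 4; reducing to Smith normal form yields diagonal entries (1,1,1,1).

Boundary ∂_2: C_2 → C_1 sends each 2-simplex [p,q,r] to [q,r] − [p,r] + [p,q]. For instance
  ∂bcd = cd − bd + bc,
  ∂bde = de − be + bd.
As a 10×10 matrix over Z this has rank 6, with invariant factors (1,1,1,1,1,1).

Boundary ∂_3: C_3 → C_2 sends each 3-simplex σ to the alternating sum Σ_i (−1)^i (σ with its i-th vertex removed). For instance
  ∂abcd = bcd − acd + abd − abc,
  ∂bcde = cde − bde + bce − bcd.
The 10×5 boundary matrix has rank 4 and Smith normal form diag(1,1,1,1).

From H_k ≅ ker(∂_k) / im(∂_{k+1}) we obtain:

  H_0: rank C_0 − rank ∂_1 = 5 − 4 = 1, and the invariant factors of ∂_1 are all 1, so H_0 = Z.
  H_1: rank ker ∂_1 − rank ∂_2 = (10 − 4) − 6 = 0, and the invariant factors of ∂_2 are all 1, so H_1 = 0.
  H_2: rank ker ∂_2 − rank ∂_3 = (10 − 6) − 4 = 0, and the invariant factors of ∂_3 are all 1, so H_2 = 0.
  H_3: rank ker ∂_3 − rank ∂_4 = (5 − 4) − 0 = 1, and there is no ∂_4, so H_3 = Z.

As a check, the Euler characteristic is 5 − 10 + 10 − 5 = 0, which agrees with 1 − 0 + 0 − 1 = 0.

H_0 ≅ Z,  H_1 = 0,  H_2 = 0,  H_3 ≅ Z.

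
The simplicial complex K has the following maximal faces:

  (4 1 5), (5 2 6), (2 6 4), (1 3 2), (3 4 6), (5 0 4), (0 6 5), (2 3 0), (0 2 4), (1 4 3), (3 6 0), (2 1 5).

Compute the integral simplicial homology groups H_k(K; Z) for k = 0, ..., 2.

H_0 ≅ Z,  H_1 ≅ Z_2,  H_2 = 0.

We work with the vertex ordering 0 < 1 < 2 < 3 < 4 < 5 < 6. The simplices of K, each written with vertices in increasing order, are:

  0-simplices (7): [0], [1], [2], [3], [4], [5], [6]
  1-simplices (18): [0,2], [0,3], [0,4], [0,5], [0,6], [1,2], [1,3], [1,4], [1,5], [2,3], [2,4], [2,5], [2,6], [3,4], [3,6], [4,5], [4,6], [5,6]
  2-simplices (12): [0,2,3], [0,2,4], [0,3,6], [0,4,5], [0,5,6], [1,2,3], [1,2,5], [1,3,4], [1,4,5], [2,4,6], [2,5,6], [3,4,6]

so the chain groups are C_0 ≅ Z^7, C_1 ≅ Z^18, C_2 ≅ Z^12.

The boundary map ∂_1: C_1 → C_0 sends each edge [p,q] (with p < q) to q − p.
This gives a 7×18 integer matrix of rank 6; reducing to Smith normal form yields diagonal entries (1,1,1,1,1,1).

∂_2: C_2 → C_1 maps a triangle to the signed sum of its edges. For instance
  ∂[0,2,4] = [2,4] − [0,4] + [0,2],
  ∂[1,4,5] = [4,5] − [1,5] + [1,4].
The resulting 18×12 matrix has rank 12, and its Smith normal form has invariant factors (1,1,1,1,1,1,1,1,1,1,1,2).

Now H_k = ker ∂_k / im ∂_{k+1}, so:

  H_0: rank C_0 − rank ∂_1 = 7 − 6 = 1, and the invariant factors of ∂_1 are all 1, so H_0 = Z.
  H_1: rank ker ∂_1 − rank ∂_2 = (18 − 6) − 12 = 0, and ∂_2 has invariant factor 2 > 1, so H_1 = Z_2.
  H_2: rank ker ∂_2 − rank ∂_3 = (12 − 12) − 0 = 0, and there is no ∂_3, so H_2 = 0.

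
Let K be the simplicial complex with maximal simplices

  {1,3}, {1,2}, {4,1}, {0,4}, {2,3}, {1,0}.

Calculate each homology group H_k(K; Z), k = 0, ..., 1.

We work with the vertex ordering 0 < 1 < 2 < 3 < 4. The simplices of K, each written with vertices in increasing order, are:

  0-simplices (5): [0], [1], [2], [3], [4]
  1-simplices (6): [0,1], [0,4], [1,2], [1,3], [1,4], [2,3]

giving chain groups C_0 ≅ Z^5, C_1 ≅ Z^6.

The boundary map ∂_1: C_1 → C_0 is given by ∂[p,q] = [q] − [p].
This gives a 5×6 integer matrix of rank 4; reducing to Smith normal form yields diagonal entries (1,1,1,1).

From H_k ≅ ker(∂_k) / im(∂_{k+1}) we obtain:

  H_0: rank C_0 − rank ∂_1 = 5 − 4 = 1, and the invariant factors of ∂_1 are all 1, so H_0 = Z.
  H_1: rank ker ∂_1 − rank ∂_2 = (6 − 4) − 0 = 2, and there is no ∂_2, so H_1 = Z^2.

H_0 ≅ Z,  H_1 ≅ Z^2.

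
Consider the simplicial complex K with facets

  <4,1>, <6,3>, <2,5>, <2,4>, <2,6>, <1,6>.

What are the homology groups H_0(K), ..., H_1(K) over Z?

H_0 = Z,  H_1 = Z.

Fix the vertex order 1 < 2 < 3 < 4 < 5 < 6 and write every simplex with vertices in increasing order. Then dim K = 1 and the simplices of K are:

  0-simplices (6): [1], [2], [3], [4], [5], [6]
  1-simplices (6): [1,4], [1,6], [2,4], [2,5], [2,6], [3,6]

Hence C_0 ≅ Z^6, C_1 ≅ Z^6.

∂_1: C_1 → C_0 is given by ∂[p,q] = [q] − [p]. For instance
  ∂[3,6] = [6] − [3].
The 6×6 boundary matrix has rank 5 and Smith normal form diag(1,1,1,1,1).

Reading off H_k = ker ∂_k / im ∂_{k+1}:

  H_0: rank C_0 − rank ∂_1 = 6 − 5 = 1, and the invariant factors of ∂_1 are all 1, so H_0 = Z.
  H_1: rank ker ∂_1 − rank ∂_2 = (6 − 5) − 0 = 1, and there is no ∂_2, so H_1 = Z.

As a check, the Euler characteristic is 6 − 6 = 0, which agrees with 1 − 1 = 0.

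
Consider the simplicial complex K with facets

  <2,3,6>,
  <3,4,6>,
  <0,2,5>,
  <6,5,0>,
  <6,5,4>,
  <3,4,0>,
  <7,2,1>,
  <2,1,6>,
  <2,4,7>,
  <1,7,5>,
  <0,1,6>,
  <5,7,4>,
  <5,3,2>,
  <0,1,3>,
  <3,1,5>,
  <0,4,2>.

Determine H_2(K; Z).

Take the total order 0 < 1 < 2 < 3 < 4 < 5 < 6 < 7 on the vertex set. Then K (dimension 2) consists of the simplices:

  0-simplices (8): [0], [1], [2], [3], [4], [5], [6], [7]
  1-simplices (24): (24 of them)
  2-simplices (16): [0,1,3], [0,1,6], [0,2,4], [0,2,5], [0,3,4], [0,5,6], [1,2,6], [1,2,7], [1,3,5], [1,5,7], [2,3,5], [2,3,6], [2,4,7], [3,4,6], [4,5,6], [4,5,7]

Hence C_0 ≅ Z^8, C_1 ≅ Z^24, C_2 ≅ Z^16.

Boundary ∂_1: C_1 → C_0 maps an edge to its endpoints' difference, ∂[p,q] = q − p. For instance
  ∂[4,7] = [7] − [4].
As a 8×24 matrix over Z this has rank 7, with invariant factors (1,1,1,1,1,1,1).

The boundary map ∂_2: C_2 → C_1 sends each 2-simplex [p,q,r] to [q,r] − [p,r] + [p,q]. For instance
  ∂[0,1,6] = [1,6] − [0,6] + [0,1],
  ∂[0,3,4] = [3,4] − [0,4] + [0,3].
The 24×16 boundary matrix has rank 15 and Smith normal form diag(1,1,1,1,1,1,1,1,1,1,1,1,1,1,1).

Now H_k = ker ∂_k / im ∂_{k+1}, so:

  H_2: rank ker ∂_2 − rank ∂_3 = (16 − 15) − 0 = 1, and there is no ∂_3, so H_2 = Z.

(K is a triangulation of the torus T^2.)

H_2 ≅ Z.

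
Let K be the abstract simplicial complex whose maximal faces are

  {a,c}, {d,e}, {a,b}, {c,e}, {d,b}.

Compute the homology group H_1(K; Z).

K has 5 vertices, 5 edges.
rank ∂_1 = 4, rank ∂_2 = 0 ⇒ b_1 = 5 − 4 − 0 = 1. So H_1 = Z.

H_1 = Z.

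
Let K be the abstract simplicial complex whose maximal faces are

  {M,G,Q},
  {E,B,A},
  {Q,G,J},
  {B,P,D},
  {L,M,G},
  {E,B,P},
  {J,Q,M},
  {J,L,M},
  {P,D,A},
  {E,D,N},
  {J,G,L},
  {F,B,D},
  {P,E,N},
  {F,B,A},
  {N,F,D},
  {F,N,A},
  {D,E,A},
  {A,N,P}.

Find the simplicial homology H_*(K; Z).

H_0 = Z^2,  H_1 = Z/2Z,  H_2 = Z.

K has 12 vertices, 27 edges, 18 triangles.
rank ∂_0 = 0, rank ∂_1 = 10 ⇒ b_0 = 12 − 0 − 10 = 2; all invariant factors of ∂_1 are 1 so no torsion. So H_0 = Z^2.
rank ∂_1 = 10, rank ∂_2 = 17 ⇒ b_1 = 27 − 10 − 17 = 0; ∂_2 has invariant factor(s) [2] giving torsion. So H_1 = Z/2Z.
rank ∂_2 = 17, rank ∂_3 = 0 ⇒ b_2 = 18 − 17 − 0 = 1. So H_2 = Z.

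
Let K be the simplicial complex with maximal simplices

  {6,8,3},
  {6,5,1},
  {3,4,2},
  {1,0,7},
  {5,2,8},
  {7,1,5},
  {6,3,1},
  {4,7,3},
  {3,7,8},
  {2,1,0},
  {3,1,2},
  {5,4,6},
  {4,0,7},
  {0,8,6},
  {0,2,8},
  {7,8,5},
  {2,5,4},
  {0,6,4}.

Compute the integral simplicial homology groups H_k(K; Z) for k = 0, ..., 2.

H_0 ≅ Z,  H_1 ≅ Z^2,  H_2 ≅ Z.

Fix the vertex order 0 < 1 < 2 < 3 < 4 < 5 < 6 < 7 < 8 and write every simplex with vertices in increasing order. Then dim K = 2 and the simplices of K are:

  0-simplices (9): [0], [1], [2], [3], [4], [5], [6], [7], [8]
  1-simplices (27): (27 of them)
  2-simplices (18): [0,1,2], [0,1,7], [0,2,8], [0,4,6], [0,4,7], [0,6,8], [1,2,3], [1,3,6], [1,5,6], [1,5,7], [2,3,4], [2,4,5], [2,5,8], [3,4,7], [3,6,8], [3,7,8], [4,5,6], [5,7,8]

giving chain groups C_0 ≅ Z^9, C_1 ≅ Z^27, C_2 ≅ Z^18.

Boundary ∂_1: C_1 → C_0 maps an edge to its endpoints' difference, ∂[p,q] = q − p. For instance
  ∂[4,7] = [7] − [4].
As a 9×27 matrix over Z this has rank 8, with invariant factors (1,1,1,1,1,1,1,1).

∂_2: C_2 → C_1 maps a triangle to the signed sum of its edges. For instance
  ∂[1,2,3] = [2,3] − [1,3] + [1,2],
  ∂[1,5,7] = [5,7] − [1,7] + [1,5].
As a 27×18 matrix over Z this has rank 17, with invariant factors (1,1,1,1,1,1,1,1,1,1,1,1,1,1,1,1,1).

Computing H_k = (kernel of ∂_k) / (image of ∂_{k+1}):

  H_0: rank C_0 − rank ∂_1 = 9 − 8 = 1, and the invariant factors of ∂_1 are all 1, so H_0 = Z.
  H_1: rank ker ∂_1 − rank ∂_2 = (27 − 8) − 17 = 2, and the invariant factors of ∂_2 are all 1, so H_1 = Z^2.
  H_2: rank ker ∂_2 − rank ∂_3 = (18 − 17) − 0 = 1, and there is no ∂_3, so H_2 = Z.

(K is a triangulation of the torus T^2.)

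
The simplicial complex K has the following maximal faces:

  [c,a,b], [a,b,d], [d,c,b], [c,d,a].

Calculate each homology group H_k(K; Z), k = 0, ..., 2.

Order the vertices as a < b < c < d. Listing each simplex with vertices in this order, K has dimension 2 with simplices:

  0-simplices (4): a, b, c, d
  1-simplices (6): ab, ac, ad, bc, bd, cd
  2-simplices (4): abc, abd, acd, bcd

so the chain groups are C_0 ≅ Z^4, C_1 ≅ Z^6, C_2 ≅ Z^4.

Boundary ∂_1: C_1 → C_0 sends each edge [p,q] (with p < q) to q − p. For instance
  ∂ac = c − a.
The resulting 4×6 matrix has rank 3, and its Smith normal form has invariant factors (1,1,1).

The boundary map ∂_2: C_2 → C_1 acts by ∂[p,q,r] = [q,r] − [p,r] + [p,q]. For instance
  ∂abc = bc − ac + ab,
  ∂abd = bd − ad + ab.
As a 6×4 matrix over Z this has rank 3, with invariant factors (1,1,1).

Reading off H_k = ker ∂_k / im ∂_{k+1}:

  H_0: rank C_0 − rank ∂_1 = 4 − 3 = 1, and the invariant factors of ∂_1 are all 1, so H_0 ≅ Z.
  H_1: rank ker ∂_1 − rank ∂_2 = (6 − 3) − 3 = 0, and the invariant factors of ∂_2 are all 1, so H_1 ≅ 0.
  H_2: rank ker ∂_2 − rank ∂_3 = (4 − 3) − 0 = 1, and there is no ∂_3, so H_2 ≅ Z.

H_0 = Z,  H_1 = 0,  H_2 = Z.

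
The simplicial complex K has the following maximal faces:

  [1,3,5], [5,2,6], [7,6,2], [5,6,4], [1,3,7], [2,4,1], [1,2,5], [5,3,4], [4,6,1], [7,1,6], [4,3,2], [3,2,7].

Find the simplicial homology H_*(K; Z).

Fix the vertex order 1 < 2 < 3 < 4 < 5 < 6 < 7 and write every simplex with vertices in increasing order. Then dim K = 2 and the simplices of K are:

  0-simplices (7): [1], [2], [3], [4], [5], [6], [7]
  1-simplices (18): [1,2], [1,3], [1,4], [1,5], [1,6], [1,7], [2,3], [2,4], [2,5], [2,6], [2,7], [3,4], [3,5], [3,7], [4,5], [4,6], [5,6], [6,7]
  2-simplices (12): [1,2,4], [1,2,5], [1,3,5], [1,3,7], [1,4,6], [1,6,7], [2,3,4], [2,3,7], [2,5,6], [2,6,7], [3,4,5], [4,5,6]

giving chain groups C_0 ≅ Z^7, C_1 ≅ Z^18, C_2 ≅ Z^12.

The boundary map ∂_1: C_1 → C_0 sends each edge [p,q] (with p < q) to q − p. For instance
  ∂[2,5] = [5] − [2].
This gives a 7×18 integer matrix of rank 6; reducing to Smith normal form yields diagonal entries (1,1,1,1,1,1).

Boundary ∂_2: C_2 → C_1 sends each 2-simplex [p,q,r] to [q,r] − [p,r] + [p,q]. For instance
  ∂[1,3,5] = [3,5] − [1,5] + [1,3],
  ∂[3,4,5] = [4,5] − [3,5] + [3,4].
This gives a 18×12 integer matrix of rank 12; reducing to Smith normal form yields diagonal entries (1,1,1,1,1,1,1,1,1,1,1,2).

From H_k ≅ ker(∂_k) / im(∂_{k+1}) we obtain:

  H_0: rank C_0 − rank ∂_1 = 7 − 6 = 1, and the invariant factors of ∂_1 are all 1, so H_0 = Z.
  H_1: rank ker ∂_1 − rank ∂_2 = (18 − 6) − 12 = 0, and ∂_2 has invariant factor 2 > 1, so H_1 = Z/2.
  H_2: rank ker ∂_2 − rank ∂_3 = (12 − 12) − 0 = 0, and there is no ∂_3, so H_2 = 0.

(K is a triangulation of the real projective plane RP^2.)

H_0 ≅ Z,  H_1 ≅ Z/2,  H_2 = 0.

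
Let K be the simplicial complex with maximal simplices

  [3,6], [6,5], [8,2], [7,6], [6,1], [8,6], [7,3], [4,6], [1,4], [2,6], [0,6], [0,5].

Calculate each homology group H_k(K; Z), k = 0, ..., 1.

Order the vertices as 0 < 1 < 2 < 3 < 4 < 5 < 6 < 7 < 8. Listing each simplex with vertices in this order, K has dimension 1 with simplices:

  0-simplices (9): [0], [1], [2], [3], [4], [5], [6], [7], [8]
  1-simplices (12): [0,5], [0,6], [1,4], [1,6], [2,6], [2,8], [3,6], [3,7], [4,6], [5,6], [6,7], [6,8]

so the chain groups are C_0 ≅ Z^9, C_1 ≅ Z^12.

Boundary ∂_1: C_1 → C_0 maps an edge to its endpoints' difference, ∂[p,q] = q − p. For instance
  ∂[5,6] = [6] − [5].
This gives a 9×12 integer matrix of rank 8; reducing to Smith normal form yields diagonal entries (1,1,1,1,1,1,1,1).

Reading off H_k = ker ∂_k / im ∂_{k+1}:

  H_0: rank C_0 − rank ∂_1 = 9 − 8 = 1, and the invariant factors of ∂_1 are all 1, so H_0 = Z.
  H_1: rank ker ∂_1 − rank ∂_2 = (12 − 8) − 0 = 4, and there is no ∂_2, so H_1 = Z^4.

H_0 ≅ Z,  H_1 ≅ Z^4.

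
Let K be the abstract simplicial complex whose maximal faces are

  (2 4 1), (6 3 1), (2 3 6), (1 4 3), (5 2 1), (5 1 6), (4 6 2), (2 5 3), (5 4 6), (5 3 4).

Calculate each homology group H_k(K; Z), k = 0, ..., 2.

Take the total order 1 < 2 < 3 < 4 < 5 < 6 on the vertex set. Then K (dimension 2) consists of the simplices:

  0-simplices (6): [1], [2], [3], [4], [5], [6]
  1-simplices (15): [1,2], [1,3], [1,4], [1,5], [1,6], [2,3], [2,4], [2,5], [2,6], [3,4], [3,5], [3,6], [4,5], [4,6], [5,6]
  2-simplices (10): [1,2,4], [1,2,5], [1,3,4], [1,3,6], [1,5,6], [2,3,5], [2,3,6], [2,4,6], [3,4,5], [4,5,6]

so the chain groups are C_0 ≅ Z^6, C_1 ≅ Z^15, C_2 ≅ Z^10.

∂_1: C_1 → C_0 is given by ∂[p,q] = [q] − [p]. For instance
  ∂[1,6] = [6] − [1].
The resulting 6×15 matrix has rank 5, and its Smith normal form has invariant factors (1,1,1,1,1).

∂_2: C_2 → C_1 maps a triangle to the signed sum of its edges. For instance
  ∂[2,3,6] = [3,6] − [2,6] + [2,3],
  ∂[3,4,5] = [4,5] − [3,5] + [3,4].
This gives a 15×10 integer matrix of rank 10; reducing to Smith normal form yields diagonal entries (1,1,1,1,1,1,1,1,1,2).

Reading off H_k = ker ∂_k / im ∂_{k+1}:

  H_0: rank C_0 − rank ∂_1 = 6 − 5 = 1, and the invariant factors of ∂_1 are all 1, so H_0 = Z.
  H_1: rank ker ∂_1 − rank ∂_2 = (15 − 5) − 10 = 0, and ∂_2 has invariant factor 2 > 1, so H_1 = Z/2.
  H_2: rank ker ∂_2 − rank ∂_3 = (10 − 10) − 0 = 0, and there is no ∂_3, so H_2 = 0.

H_0 ≅ Z,  H_1 ≅ Z/2,  H_2 = 0.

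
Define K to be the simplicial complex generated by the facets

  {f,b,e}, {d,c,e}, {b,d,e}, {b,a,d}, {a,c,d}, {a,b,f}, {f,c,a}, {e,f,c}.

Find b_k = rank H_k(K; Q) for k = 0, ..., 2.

Fix the vertex order a < b < c < d < e < f and write every simplex with vertices in increasing order. Then dim K = 2 and the simplices of K are:

  0-simplices (6): a, b, c, d, e, f
  1-simplices (12): ab, ac, ad, af, bd, be, bf, cd, ce, cf, de, ef
  2-simplices (8): abd, abf, acd, acf, bde, bef, cde, cef

Hence C_0 ≅ Z^6, C_1 ≅ Z^12, C_2 ≅ Z^8.

Boundary ∂_1: C_1 → C_0 maps an edge to its endpoints' difference, ∂[p,q] = q − p.
The 6×12 boundary matrix has rank 5 and Smith normal form diag(1,1,1,1,1).

The boundary map ∂_2: C_2 → C_1 acts by ∂[p,q,r] = [q,r] − [p,r] + [p,q]. For instance
  ∂acf = cf − af + ac,
  ∂abd = bd − ad + ab.
As a 12×8 matrix over Z this has rank 7, with invariant factors (1,1,1,1,1,1,1).

Now H_k = ker ∂_k / im ∂_{k+1}, so:

  H_0: rank C_0 − rank ∂_1 = 6 − 5 = 1, and the invariant factors of ∂_1 are all 1, so H_0 ≅ Z.
  H_1: rank ker ∂_1 − rank ∂_2 = (12 − 5) − 7 = 0, and the invariant factors of ∂_2 are all 1, so H_1 ≅ 0.
  H_2: rank ker ∂_2 − rank ∂_3 = (8 − 7) − 0 = 1, and there is no ∂_3, so H_2 ≅ Z.

Hence the Betti numbers are b_0 = 1, b_1 = 0, b_2 = 1.

b_0 = 1, b_1 = 0, b_2 = 1.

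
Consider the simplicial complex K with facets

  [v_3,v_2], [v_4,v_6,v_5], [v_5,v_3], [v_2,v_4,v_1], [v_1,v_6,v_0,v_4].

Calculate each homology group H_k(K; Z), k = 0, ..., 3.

Order the vertices as v_0 < v_1 < v_2 < v_3 < v_4 < v_5 < v_6. Listing each simplex with vertices in this order, K has dimension 3 with simplices:

  0-simplices (7): [v_0], [v_1], [v_2], [v_3], [v_4], [v_5], [v_6]
  1-simplices (12): [v_0,v_1], [v_0,v_4], [v_0,v_6], [v_1,v_2], [v_1,v_4], [v_1,v_6], [v_2,v_3], [v_2,v_4], [v_3,v_5], [v_4,v_5], [v_4,v_6], [v_5,v_6]
  2-simplices (6): [v_0,v_1,v_4], [v_0,v_1,v_6], [v_0,v_4,v_6], [v_1,v_2,v_4], [v_1,v_4,v_6], [v_4,v_5,v_6]
  3-simplices (1): [v_0,v_1,v_4,v_6]

Hence C_0 ≅ Z^7, C_1 ≅ Z^12, C_2 ≅ Z^6, C_3 ≅ Z^1.

Boundary ∂_1: C_1 → C_0 sends each edge [p,q] (with p < q) to q − p.
This gives a 7×12 integer matrix of rank 6; reducing to Smith normal form yields diagonal entries (1,1,1,1,1,1).

∂_2: C_2 → C_1 sends each 2-simplex [p,q,r] to [q,r] − [p,r] + [p,q]. For instance
  ∂[v_0,v_1,v_4] = [v_1,v_4] − [v_0,v_4] + [v_0,v_1],
  ∂[v_0,v_4,v_6] = [v_4,v_6] − [v_0,v_6] + [v_0,v_4].
The resulting 12×6 matrix has rank 5, and its Smith normal form has invariant factors (1,1,1,1,1).

Boundary ∂_3: C_3 → C_2 sends each 3-simplex σ to the alternating sum Σ_i (−1)^i (σ with its i-th vertex removed). For instance
  ∂[v_0,v_1,v_4,v_6] = [v_1,v_4,v_6] − [v_0,v_4,v_6] + [v_0,v_1,v_6] − [v_0,v_1,v_4].
The 6×1 boundary matrix has rank 1 and Smith normal form diag(1).

Computing H_k = (kernel of ∂_k) / (image of ∂_{k+1}):

  H_0: rank C_0 − rank ∂_1 = 7 − 6 = 1, and the invariant factors of ∂_1 are all 1, so H_0 = Z.
  H_1: rank ker ∂_1 − rank ∂_2 = (12 − 6) − 5 = 1, and the invariant factors of ∂_2 are all 1, so H_1 = Z.
  H_2: rank ker ∂_2 − rank ∂_3 = (6 − 5) − 1 = 0, and the invariant factors of ∂_3 are all 1, so H_2 = 0.
  H_3: rank ker ∂_3 − rank ∂_4 = (1 − 1) − 0 = 0, and there is no ∂_4, so H_3 = 0.

H_0 ≅ Z,  H_1 ≅ Z,  H_2 = 0,  H_3 = 0.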